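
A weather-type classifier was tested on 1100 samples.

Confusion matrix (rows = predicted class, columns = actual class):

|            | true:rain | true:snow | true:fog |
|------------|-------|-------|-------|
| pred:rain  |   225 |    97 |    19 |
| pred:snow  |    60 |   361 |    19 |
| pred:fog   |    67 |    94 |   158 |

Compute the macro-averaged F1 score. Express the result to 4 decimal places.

Per-class F1 score (2·TP/(2·TP+FP+FN)):
  rain: TP=225, FP=97+19=116, FN=60+67=127 → 450/693 = 0.64935
  snow: TP=361, FP=60+19=79, FN=97+94=191 → 722/992 = 0.72782
  fog: TP=158, FP=67+94=161, FN=19+19=38 → 316/515 = 0.61359
Macro-F1 score = mean = (0.64935 + 0.72782 + 0.61359) / 3 = 0.6636

0.6636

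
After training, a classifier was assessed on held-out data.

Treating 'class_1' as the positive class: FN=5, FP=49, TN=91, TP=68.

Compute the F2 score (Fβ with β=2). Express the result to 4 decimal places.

0.8313

Fβ = (1+β²)·TP / ((1+β²)·TP + β²·FN + FP), with β²=4
= 5·68 / (5·68 + 4·5 + 49) = 0.8313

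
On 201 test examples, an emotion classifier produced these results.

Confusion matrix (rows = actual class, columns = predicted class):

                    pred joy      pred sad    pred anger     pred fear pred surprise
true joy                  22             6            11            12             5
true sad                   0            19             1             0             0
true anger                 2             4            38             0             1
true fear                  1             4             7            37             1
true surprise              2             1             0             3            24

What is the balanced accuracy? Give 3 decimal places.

0.745

Balanced accuracy = mean of per-class recall.
  joy: recall = 22/56 = 0.3929
  sad: recall = 19/20 = 0.9500
  anger: recall = 38/45 = 0.8444
  fear: recall = 37/50 = 0.7400
  surprise: recall = 24/30 = 0.8000
Mean = (0.3929 + 0.9500 + 0.8444 + 0.7400 + 0.8000) / 5 = 0.745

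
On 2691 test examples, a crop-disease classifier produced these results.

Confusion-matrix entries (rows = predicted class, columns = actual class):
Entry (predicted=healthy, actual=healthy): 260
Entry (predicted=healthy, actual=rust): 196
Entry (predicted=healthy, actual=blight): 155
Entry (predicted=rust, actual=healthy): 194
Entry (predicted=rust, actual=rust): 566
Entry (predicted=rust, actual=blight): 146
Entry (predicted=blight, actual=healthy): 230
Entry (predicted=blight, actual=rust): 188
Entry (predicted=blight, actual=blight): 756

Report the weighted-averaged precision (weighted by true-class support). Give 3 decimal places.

Per-class precision (TP/(TP+FP)):
  healthy: TP=260, FP=196+155=351 → 260/611 = 0.4255
  rust: TP=566, FP=194+146=340 → 566/906 = 0.6247
  blight: TP=756, FP=230+188=418 → 756/1174 = 0.6440
Weighted-precision = Σ (supportᵢ/N)·precisionᵢ with N=2691: (684/2691)·0.4255 + (950/2691)·0.6247 + (1057/2691)·0.6440 = 0.582

0.582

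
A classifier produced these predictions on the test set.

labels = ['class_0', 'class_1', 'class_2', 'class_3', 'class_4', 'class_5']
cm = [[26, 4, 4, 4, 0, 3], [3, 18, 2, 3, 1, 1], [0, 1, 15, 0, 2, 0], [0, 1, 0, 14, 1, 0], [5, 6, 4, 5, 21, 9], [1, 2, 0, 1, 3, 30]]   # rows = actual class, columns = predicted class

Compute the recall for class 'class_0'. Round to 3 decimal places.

Take TP from the diagonal, FP from the rest of the 'class_0' prediction marginal, FN from the rest of the 'class_0' actual marginal.
recall = TP/(TP+FN).
class_0: TP=26, FN=4+4+4+0+3=15 → 26/41 = 0.6341

0.634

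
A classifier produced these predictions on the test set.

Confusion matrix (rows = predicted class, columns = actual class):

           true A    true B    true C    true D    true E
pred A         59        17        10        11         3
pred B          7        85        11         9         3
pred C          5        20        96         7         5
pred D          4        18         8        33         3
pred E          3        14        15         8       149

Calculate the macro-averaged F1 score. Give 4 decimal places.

0.6675

Per-class F1 score (2·TP/(2·TP+FP+FN)):
  A: TP=59, FP=17+10+11+3=41, FN=7+5+4+3=19 → 118/178 = 0.66292
  B: TP=85, FP=7+11+9+3=30, FN=17+20+18+14=69 → 170/269 = 0.63197
  C: TP=96, FP=5+20+7+5=37, FN=10+11+8+15=44 → 192/273 = 0.70330
  D: TP=33, FP=4+18+8+3=33, FN=11+9+7+8=35 → 66/134 = 0.49254
  E: TP=149, FP=3+14+15+8=40, FN=3+3+5+3=14 → 298/352 = 0.84659
Macro-F1 score = mean = (0.66292 + 0.63197 + 0.70330 + 0.49254 + 0.84659) / 5 = 0.6675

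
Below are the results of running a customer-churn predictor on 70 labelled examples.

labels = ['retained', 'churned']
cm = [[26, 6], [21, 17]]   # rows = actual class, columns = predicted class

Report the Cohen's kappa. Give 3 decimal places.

0.251

Observed agreement pₒ = trace/N = 43/70 = 0.6143
Expected agreement pₑ = Σ (rowᵢ·colᵢ)/N² = (32·47 + 38·23)/70² = 0.4853
κ = (pₒ − pₑ)/(1 − pₑ) = (0.6143 − 0.4853)/(1 − 0.4853) = 0.251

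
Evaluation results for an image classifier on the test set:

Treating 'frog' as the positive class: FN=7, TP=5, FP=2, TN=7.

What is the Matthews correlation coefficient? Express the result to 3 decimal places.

MCC = (TP·TN − FP·FN) / √((TP+FP)(TP+FN)(TN+FP)(TN+FN))
Numerator = 5·7 − 2·7 = 21
Denominator = √(7·12·9·14) = √10584 = 102.8786
MCC = 21 / 102.8786 = 0.204

0.204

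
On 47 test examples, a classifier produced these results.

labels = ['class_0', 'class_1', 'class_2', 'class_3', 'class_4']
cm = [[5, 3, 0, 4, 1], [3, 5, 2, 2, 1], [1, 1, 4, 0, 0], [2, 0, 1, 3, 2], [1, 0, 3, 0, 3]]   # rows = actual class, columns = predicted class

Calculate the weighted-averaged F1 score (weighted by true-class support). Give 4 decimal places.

Per-class F1 score (2·TP/(2·TP+FP+FN)):
  class_0: TP=5, FP=3+1+2+1=7, FN=3+0+4+1=8 → 10/25 = 0.40000
  class_1: TP=5, FP=3+1+0+0=4, FN=3+2+2+1=8 → 10/22 = 0.45455
  class_2: TP=4, FP=0+2+1+3=6, FN=1+1+0+0=2 → 8/16 = 0.50000
  class_3: TP=3, FP=4+2+0+0=6, FN=2+0+1+2=5 → 6/17 = 0.35294
  class_4: TP=3, FP=1+1+0+2=4, FN=1+0+3+0=4 → 6/14 = 0.42857
Weighted-F1 score = Σ (supportᵢ/N)·F1 scoreᵢ with N=47: (13/47)·0.40000 + (13/47)·0.45455 + (6/47)·0.50000 + (8/47)·0.35294 + (7/47)·0.42857 = 0.4241

0.4241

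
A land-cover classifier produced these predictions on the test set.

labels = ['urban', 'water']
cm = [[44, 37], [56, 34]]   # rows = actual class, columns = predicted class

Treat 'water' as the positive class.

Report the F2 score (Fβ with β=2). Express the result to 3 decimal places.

0.394

Fβ = (1+β²)·TP / ((1+β²)·TP + β²·FN + FP), with β²=4
= 5·34 / (5·34 + 4·56 + 37) = 0.394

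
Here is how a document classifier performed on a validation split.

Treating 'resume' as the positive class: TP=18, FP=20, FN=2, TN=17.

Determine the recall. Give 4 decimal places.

0.9000

Recall = TP/(TP+FN) = 18/(18+2) = 18/20 = 0.9000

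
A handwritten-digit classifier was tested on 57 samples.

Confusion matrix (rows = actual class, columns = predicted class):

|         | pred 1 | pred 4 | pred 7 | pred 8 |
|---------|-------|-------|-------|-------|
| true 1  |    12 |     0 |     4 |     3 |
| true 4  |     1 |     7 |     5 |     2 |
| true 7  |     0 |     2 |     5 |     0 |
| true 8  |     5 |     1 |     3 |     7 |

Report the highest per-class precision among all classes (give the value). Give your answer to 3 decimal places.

Per-class precision (TP/(TP+FP)):
  1: TP=12, FP=1+0+5=6 → 12/18 = 0.6667
  4: TP=7, FP=0+2+1=3 → 7/10 = 0.7000
  7: TP=5, FP=4+5+3=12 → 5/17 = 0.2941
  8: TP=7, FP=3+2+0=5 → 7/12 = 0.5833
Highest is class '4' with precision = 0.700.

0.700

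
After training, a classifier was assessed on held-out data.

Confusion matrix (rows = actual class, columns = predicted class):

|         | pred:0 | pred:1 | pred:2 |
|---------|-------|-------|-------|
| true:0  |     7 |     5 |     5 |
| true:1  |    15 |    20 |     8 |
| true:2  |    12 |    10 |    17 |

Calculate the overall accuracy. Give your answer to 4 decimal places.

0.4444

Accuracy = trace / total = (7+20+17=44) / 99 = 44/99 = 0.4444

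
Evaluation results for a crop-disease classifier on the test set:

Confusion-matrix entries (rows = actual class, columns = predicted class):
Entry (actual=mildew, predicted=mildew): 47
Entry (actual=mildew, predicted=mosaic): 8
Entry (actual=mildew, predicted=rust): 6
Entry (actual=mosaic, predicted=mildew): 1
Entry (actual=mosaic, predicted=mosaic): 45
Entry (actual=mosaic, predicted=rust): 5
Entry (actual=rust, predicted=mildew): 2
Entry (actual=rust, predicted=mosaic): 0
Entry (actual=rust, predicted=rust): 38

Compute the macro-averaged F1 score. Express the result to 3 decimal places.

0.855

Per-class F1 score (2·TP/(2·TP+FP+FN)):
  mildew: TP=47, FP=1+2=3, FN=8+6=14 → 94/111 = 0.8468
  mosaic: TP=45, FP=8+0=8, FN=1+5=6 → 90/104 = 0.8654
  rust: TP=38, FP=6+5=11, FN=2+0=2 → 76/89 = 0.8539
Macro-F1 score = mean = (0.8468 + 0.8654 + 0.8539) / 3 = 0.855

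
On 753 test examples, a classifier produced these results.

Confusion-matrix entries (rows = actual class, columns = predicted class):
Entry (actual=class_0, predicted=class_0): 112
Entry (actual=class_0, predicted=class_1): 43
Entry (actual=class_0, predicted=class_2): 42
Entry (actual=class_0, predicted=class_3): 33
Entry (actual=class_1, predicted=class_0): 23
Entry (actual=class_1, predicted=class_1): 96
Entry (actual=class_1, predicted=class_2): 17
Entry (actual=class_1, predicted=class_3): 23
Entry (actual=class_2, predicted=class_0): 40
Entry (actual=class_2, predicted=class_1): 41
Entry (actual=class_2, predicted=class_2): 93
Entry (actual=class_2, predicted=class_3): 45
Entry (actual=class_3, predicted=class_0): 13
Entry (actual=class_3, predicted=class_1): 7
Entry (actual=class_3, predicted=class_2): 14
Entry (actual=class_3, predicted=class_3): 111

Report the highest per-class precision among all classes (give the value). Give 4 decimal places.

Per-class precision (TP/(TP+FP)):
  class_0: TP=112, FP=23+40+13=76 → 112/188 = 0.59574
  class_1: TP=96, FP=43+41+7=91 → 96/187 = 0.51337
  class_2: TP=93, FP=42+17+14=73 → 93/166 = 0.56024
  class_3: TP=111, FP=33+23+45=101 → 111/212 = 0.52358
Highest is class 'class_0' with precision = 0.5957.

0.5957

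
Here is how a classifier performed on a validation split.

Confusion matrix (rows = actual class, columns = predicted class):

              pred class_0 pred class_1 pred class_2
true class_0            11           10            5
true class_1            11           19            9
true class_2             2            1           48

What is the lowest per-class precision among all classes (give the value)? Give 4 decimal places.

0.4583

Per-class precision (TP/(TP+FP)):
  class_0: TP=11, FP=11+2=13 → 11/24 = 0.45833
  class_1: TP=19, FP=10+1=11 → 19/30 = 0.63333
  class_2: TP=48, FP=5+9=14 → 48/62 = 0.77419
Lowest is class 'class_0' with precision = 0.4583.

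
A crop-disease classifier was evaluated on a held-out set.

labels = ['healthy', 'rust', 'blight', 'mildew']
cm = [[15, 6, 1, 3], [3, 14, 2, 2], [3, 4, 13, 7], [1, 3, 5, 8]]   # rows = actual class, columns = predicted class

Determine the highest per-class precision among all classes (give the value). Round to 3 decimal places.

0.682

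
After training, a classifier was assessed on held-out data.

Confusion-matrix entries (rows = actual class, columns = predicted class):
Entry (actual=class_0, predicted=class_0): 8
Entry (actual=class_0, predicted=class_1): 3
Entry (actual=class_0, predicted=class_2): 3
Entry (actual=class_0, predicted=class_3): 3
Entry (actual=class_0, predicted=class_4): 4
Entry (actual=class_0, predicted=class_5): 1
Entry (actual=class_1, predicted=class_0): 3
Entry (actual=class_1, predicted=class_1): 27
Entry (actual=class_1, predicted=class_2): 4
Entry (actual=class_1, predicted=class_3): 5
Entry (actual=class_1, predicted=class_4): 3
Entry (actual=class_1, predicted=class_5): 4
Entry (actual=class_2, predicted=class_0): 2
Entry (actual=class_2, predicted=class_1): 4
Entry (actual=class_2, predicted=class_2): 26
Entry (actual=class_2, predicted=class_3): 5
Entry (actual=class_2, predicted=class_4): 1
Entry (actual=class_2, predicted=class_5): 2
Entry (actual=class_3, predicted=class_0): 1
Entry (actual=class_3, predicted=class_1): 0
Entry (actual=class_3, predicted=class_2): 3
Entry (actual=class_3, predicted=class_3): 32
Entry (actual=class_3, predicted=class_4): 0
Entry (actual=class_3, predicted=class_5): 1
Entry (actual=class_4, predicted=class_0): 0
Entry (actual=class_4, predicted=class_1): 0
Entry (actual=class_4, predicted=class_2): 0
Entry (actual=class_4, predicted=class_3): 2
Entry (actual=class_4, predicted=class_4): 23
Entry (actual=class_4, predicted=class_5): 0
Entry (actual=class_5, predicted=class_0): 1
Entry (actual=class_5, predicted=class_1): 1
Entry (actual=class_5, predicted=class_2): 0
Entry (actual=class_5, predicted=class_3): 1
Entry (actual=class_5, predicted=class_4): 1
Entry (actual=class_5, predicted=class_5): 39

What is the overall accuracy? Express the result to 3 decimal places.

Accuracy = trace / total = (8+27+26+32+23+39=155) / 213 = 155/213 = 0.728

0.728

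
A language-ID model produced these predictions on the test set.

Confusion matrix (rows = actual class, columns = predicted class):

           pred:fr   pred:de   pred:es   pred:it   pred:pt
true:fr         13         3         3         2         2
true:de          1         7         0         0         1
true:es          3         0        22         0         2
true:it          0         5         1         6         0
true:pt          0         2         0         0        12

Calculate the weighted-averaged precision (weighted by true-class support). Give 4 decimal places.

0.7414

Per-class precision (TP/(TP+FP)):
  fr: TP=13, FP=1+3+0+0=4 → 13/17 = 0.76471
  de: TP=7, FP=3+0+5+2=10 → 7/17 = 0.41176
  es: TP=22, FP=3+0+1+0=4 → 22/26 = 0.84615
  it: TP=6, FP=2+0+0+0=2 → 6/8 = 0.75000
  pt: TP=12, FP=2+1+2+0=5 → 12/17 = 0.70588
Weighted-precision = Σ (supportᵢ/N)·precisionᵢ with N=85: (23/85)·0.76471 + (9/85)·0.41176 + (27/85)·0.84615 + (12/85)·0.75000 + (14/85)·0.70588 = 0.7414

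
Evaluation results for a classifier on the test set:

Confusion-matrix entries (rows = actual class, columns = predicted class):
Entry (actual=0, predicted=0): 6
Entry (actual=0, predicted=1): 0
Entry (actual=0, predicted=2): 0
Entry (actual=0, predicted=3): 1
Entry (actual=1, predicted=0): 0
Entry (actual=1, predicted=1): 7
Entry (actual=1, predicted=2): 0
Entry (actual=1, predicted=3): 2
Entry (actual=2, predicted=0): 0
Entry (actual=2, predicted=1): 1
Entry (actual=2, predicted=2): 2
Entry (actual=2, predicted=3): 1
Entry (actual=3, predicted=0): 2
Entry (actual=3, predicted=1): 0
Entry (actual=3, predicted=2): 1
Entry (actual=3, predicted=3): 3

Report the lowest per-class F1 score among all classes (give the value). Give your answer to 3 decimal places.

Per-class F1 score (2·TP/(2·TP+FP+FN)):
  0: TP=6, FP=0+0+2=2, FN=0+0+1=1 → 12/15 = 0.8000
  1: TP=7, FP=0+1+0=1, FN=0+0+2=2 → 14/17 = 0.8235
  2: TP=2, FP=0+0+1=1, FN=0+1+1=2 → 4/7 = 0.5714
  3: TP=3, FP=1+2+1=4, FN=2+0+1=3 → 6/13 = 0.4615
Lowest is class '3' with F1 score = 0.462.

0.462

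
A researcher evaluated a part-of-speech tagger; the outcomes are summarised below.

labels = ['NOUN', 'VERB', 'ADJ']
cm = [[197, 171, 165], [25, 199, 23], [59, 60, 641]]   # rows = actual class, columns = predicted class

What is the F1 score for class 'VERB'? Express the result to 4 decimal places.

0.5879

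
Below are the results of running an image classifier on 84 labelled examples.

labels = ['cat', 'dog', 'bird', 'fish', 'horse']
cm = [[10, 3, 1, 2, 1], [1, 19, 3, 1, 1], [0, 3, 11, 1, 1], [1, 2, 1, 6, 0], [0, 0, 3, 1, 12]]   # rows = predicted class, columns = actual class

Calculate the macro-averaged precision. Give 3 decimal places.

0.677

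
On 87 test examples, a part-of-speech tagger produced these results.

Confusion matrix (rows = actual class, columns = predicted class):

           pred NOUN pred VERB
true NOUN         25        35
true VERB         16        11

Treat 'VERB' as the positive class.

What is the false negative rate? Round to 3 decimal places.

0.593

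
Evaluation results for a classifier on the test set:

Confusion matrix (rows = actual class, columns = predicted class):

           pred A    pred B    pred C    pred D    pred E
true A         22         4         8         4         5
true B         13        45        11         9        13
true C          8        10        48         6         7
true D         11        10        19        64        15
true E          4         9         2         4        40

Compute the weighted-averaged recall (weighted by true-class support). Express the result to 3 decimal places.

Per-class recall (TP/(TP+FN)):
  A: TP=22, FN=4+8+4+5=21 → 22/43 = 0.5116
  B: TP=45, FN=13+11+9+13=46 → 45/91 = 0.4945
  C: TP=48, FN=8+10+6+7=31 → 48/79 = 0.6076
  D: TP=64, FN=11+10+19+15=55 → 64/119 = 0.5378
  E: TP=40, FN=4+9+2+4=19 → 40/59 = 0.6780
Weighted-recall = Σ (supportᵢ/N)·recallᵢ with N=391: (43/391)·0.5116 + (91/391)·0.4945 + (79/391)·0.6076 + (119/391)·0.5378 + (59/391)·0.6780 = 0.560

0.560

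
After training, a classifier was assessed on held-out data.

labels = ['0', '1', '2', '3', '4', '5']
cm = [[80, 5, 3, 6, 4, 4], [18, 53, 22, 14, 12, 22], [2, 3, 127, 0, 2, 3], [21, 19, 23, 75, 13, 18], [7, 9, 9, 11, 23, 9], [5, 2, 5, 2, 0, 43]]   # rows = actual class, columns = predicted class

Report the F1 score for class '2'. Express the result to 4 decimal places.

One-vs-rest for '2': TP = diagonal; FP = other classes predicted '2'; FN = '2' predicted as other.
F1 score = 2·TP/(2·TP+FP+FN).
2: TP=127, FP=3+22+23+9+5=62, FN=2+3+0+2+3=10 → 254/326 = 0.77914

0.7791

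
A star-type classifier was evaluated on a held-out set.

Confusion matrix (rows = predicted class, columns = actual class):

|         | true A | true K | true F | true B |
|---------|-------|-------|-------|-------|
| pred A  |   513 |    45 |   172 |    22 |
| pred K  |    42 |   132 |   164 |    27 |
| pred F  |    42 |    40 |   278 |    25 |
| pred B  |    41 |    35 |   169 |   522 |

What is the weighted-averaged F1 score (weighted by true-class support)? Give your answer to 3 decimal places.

Per-class F1 score (2·TP/(2·TP+FP+FN)):
  A: TP=513, FP=45+172+22=239, FN=42+42+41=125 → 1026/1390 = 0.7381
  K: TP=132, FP=42+164+27=233, FN=45+40+35=120 → 264/617 = 0.4279
  F: TP=278, FP=42+40+25=107, FN=172+164+169=505 → 556/1168 = 0.4760
  B: TP=522, FP=41+35+169=245, FN=22+27+25=74 → 1044/1363 = 0.7660
Weighted-F1 score = Σ (supportᵢ/N)·F1 scoreᵢ with N=2269: (638/2269)·0.7381 + (252/2269)·0.4279 + (783/2269)·0.4760 + (596/2269)·0.7660 = 0.621

0.621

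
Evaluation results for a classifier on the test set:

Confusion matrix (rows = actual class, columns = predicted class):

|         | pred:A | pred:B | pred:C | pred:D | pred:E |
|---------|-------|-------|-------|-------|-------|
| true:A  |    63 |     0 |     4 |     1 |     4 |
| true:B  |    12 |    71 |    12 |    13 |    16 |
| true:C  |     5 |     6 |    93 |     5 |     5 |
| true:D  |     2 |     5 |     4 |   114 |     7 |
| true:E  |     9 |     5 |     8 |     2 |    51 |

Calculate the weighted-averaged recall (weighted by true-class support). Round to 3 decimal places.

0.758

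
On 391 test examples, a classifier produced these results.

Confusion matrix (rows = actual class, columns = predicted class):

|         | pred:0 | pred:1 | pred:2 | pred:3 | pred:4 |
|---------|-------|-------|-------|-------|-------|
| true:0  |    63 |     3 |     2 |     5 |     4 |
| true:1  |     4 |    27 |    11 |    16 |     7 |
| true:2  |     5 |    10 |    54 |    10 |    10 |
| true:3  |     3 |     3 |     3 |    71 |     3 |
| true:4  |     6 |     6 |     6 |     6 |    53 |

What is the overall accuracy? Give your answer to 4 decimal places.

0.6854

Accuracy = trace / total = (63+27+54+71+53=268) / 391 = 268/391 = 0.6854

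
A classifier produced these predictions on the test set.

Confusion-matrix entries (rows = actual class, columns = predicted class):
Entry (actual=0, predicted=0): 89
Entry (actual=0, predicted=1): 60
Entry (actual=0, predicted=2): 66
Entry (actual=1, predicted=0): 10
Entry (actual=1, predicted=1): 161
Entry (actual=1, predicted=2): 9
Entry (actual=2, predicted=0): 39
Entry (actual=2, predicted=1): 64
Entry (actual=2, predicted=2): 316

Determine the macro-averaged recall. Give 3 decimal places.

Per-class recall (TP/(TP+FN)):
  0: TP=89, FN=60+66=126 → 89/215 = 0.4140
  1: TP=161, FN=10+9=19 → 161/180 = 0.8944
  2: TP=316, FN=39+64=103 → 316/419 = 0.7542
Macro-recall = mean = (0.4140 + 0.8944 + 0.7542) / 3 = 0.688

0.688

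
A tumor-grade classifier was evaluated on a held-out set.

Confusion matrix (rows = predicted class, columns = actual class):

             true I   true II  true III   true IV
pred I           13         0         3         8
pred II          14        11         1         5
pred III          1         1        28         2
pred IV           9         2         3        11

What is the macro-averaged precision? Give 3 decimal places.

0.553

Per-class precision (TP/(TP+FP)):
  I: TP=13, FP=0+3+8=11 → 13/24 = 0.5417
  II: TP=11, FP=14+1+5=20 → 11/31 = 0.3548
  III: TP=28, FP=1+1+2=4 → 28/32 = 0.8750
  IV: TP=11, FP=9+2+3=14 → 11/25 = 0.4400
Macro-precision = mean = (0.5417 + 0.3548 + 0.8750 + 0.4400) / 4 = 0.553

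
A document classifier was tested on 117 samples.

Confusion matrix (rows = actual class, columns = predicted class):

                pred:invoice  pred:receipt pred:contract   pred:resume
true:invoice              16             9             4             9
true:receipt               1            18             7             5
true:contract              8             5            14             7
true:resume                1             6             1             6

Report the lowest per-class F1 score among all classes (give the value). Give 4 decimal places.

Per-class F1 score (2·TP/(2·TP+FP+FN)):
  invoice: TP=16, FP=1+8+1=10, FN=9+4+9=22 → 32/64 = 0.50000
  receipt: TP=18, FP=9+5+6=20, FN=1+7+5=13 → 36/69 = 0.52174
  contract: TP=14, FP=4+7+1=12, FN=8+5+7=20 → 28/60 = 0.46667
  resume: TP=6, FP=9+5+7=21, FN=1+6+1=8 → 12/41 = 0.29268
Lowest is class 'resume' with F1 score = 0.2927.

0.2927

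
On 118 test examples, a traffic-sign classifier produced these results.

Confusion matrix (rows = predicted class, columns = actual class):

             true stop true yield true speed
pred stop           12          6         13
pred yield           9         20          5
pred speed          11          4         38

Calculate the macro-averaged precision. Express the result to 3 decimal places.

0.564

Per-class precision (TP/(TP+FP)):
  stop: TP=12, FP=6+13=19 → 12/31 = 0.3871
  yield: TP=20, FP=9+5=14 → 20/34 = 0.5882
  speed: TP=38, FP=11+4=15 → 38/53 = 0.7170
Macro-precision = mean = (0.3871 + 0.5882 + 0.7170) / 3 = 0.564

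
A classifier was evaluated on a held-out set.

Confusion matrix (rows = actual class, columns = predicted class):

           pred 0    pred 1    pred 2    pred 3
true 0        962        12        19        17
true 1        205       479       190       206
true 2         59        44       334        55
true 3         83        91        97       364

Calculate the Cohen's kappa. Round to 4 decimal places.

0.5454

Observed agreement pₒ = trace/N = 2139/3217 = 0.66491
Expected agreement pₑ = Σ (rowᵢ·colᵢ)/N² = (1010·1309 + 1080·626 + 492·640 + 635·642)/3217² = 0.26289
κ = (pₒ − pₑ)/(1 − pₑ) = (0.66491 − 0.26289)/(1 − 0.26289) = 0.5454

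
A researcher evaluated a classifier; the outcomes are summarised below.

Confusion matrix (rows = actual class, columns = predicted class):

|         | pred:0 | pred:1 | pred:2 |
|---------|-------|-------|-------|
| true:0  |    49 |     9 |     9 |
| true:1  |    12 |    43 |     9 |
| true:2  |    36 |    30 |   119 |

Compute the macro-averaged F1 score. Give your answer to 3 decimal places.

0.642

Per-class F1 score (2·TP/(2·TP+FP+FN)):
  0: TP=49, FP=12+36=48, FN=9+9=18 → 98/164 = 0.5976
  1: TP=43, FP=9+30=39, FN=12+9=21 → 86/146 = 0.5890
  2: TP=119, FP=9+9=18, FN=36+30=66 → 238/322 = 0.7391
Macro-F1 score = mean = (0.5976 + 0.5890 + 0.7391) / 3 = 0.642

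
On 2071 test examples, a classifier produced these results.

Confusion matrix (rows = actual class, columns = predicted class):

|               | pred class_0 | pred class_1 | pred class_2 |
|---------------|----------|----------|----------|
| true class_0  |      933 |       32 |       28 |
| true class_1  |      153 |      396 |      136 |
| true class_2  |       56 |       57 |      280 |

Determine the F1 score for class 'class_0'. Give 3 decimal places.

0.874

F1 score = 2·TP/(2·TP+FP+FN).
class_0: TP=933, FP=153+56=209, FN=32+28=60 → 1866/2135 = 0.8740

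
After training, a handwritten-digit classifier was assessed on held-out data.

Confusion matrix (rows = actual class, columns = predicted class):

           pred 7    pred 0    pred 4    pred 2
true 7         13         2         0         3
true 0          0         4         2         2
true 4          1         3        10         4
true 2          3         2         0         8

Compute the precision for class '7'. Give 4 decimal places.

0.7647

Treat '7' as positive and all other classes as negative.
precision = TP/(TP+FP).
7: TP=13, FP=0+1+3=4 → 13/17 = 0.76471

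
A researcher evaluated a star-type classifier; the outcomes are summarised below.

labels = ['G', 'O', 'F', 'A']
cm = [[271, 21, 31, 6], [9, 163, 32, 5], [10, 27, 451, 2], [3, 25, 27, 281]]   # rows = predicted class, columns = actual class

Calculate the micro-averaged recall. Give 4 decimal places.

0.8548

Micro-averaging pools counts across classes: ΣTP=1166, ΣFP=198, ΣFN=198.
Micro-recall = TP/(TP+FN) on pooled counts = 0.8548 (equals overall accuracy in single-label multiclass).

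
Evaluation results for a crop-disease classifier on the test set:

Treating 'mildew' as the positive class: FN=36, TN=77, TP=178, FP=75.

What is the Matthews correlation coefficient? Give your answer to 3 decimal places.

MCC = (TP·TN − FP·FN) / √((TP+FP)(TP+FN)(TN+FP)(TN+FN))
Numerator = 178·77 − 75·36 = 11006
Denominator = √(253·214·152·113) = √929942992 = 30494.9667
MCC = 11006 / 30494.9667 = 0.361

0.361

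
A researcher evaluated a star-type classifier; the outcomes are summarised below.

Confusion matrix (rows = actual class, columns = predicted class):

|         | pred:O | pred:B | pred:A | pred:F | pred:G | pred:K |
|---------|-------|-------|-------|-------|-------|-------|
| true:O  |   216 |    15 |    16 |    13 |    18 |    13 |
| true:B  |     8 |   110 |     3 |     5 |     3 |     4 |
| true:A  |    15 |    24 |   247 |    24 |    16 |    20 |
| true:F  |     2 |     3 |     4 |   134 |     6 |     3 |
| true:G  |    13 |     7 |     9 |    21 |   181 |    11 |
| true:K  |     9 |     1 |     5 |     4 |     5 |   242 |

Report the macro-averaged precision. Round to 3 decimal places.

0.777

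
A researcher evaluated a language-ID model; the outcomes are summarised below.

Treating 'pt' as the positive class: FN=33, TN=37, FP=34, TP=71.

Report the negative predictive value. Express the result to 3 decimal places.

0.529

NPV = TN/(TN+FN) = 37/(37+33) = 0.529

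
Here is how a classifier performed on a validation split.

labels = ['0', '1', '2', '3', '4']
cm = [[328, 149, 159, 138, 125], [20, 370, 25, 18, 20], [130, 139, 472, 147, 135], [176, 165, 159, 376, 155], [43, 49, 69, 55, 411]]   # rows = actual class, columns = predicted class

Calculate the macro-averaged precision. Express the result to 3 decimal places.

0.485

Per-class precision (TP/(TP+FP)):
  0: TP=328, FP=20+130+176+43=369 → 328/697 = 0.4706
  1: TP=370, FP=149+139+165+49=502 → 370/872 = 0.4243
  2: TP=472, FP=159+25+159+69=412 → 472/884 = 0.5339
  3: TP=376, FP=138+18+147+55=358 → 376/734 = 0.5123
  4: TP=411, FP=125+20+135+155=435 → 411/846 = 0.4858
Macro-precision = mean = (0.4706 + 0.4243 + 0.5339 + 0.5123 + 0.4858) / 5 = 0.485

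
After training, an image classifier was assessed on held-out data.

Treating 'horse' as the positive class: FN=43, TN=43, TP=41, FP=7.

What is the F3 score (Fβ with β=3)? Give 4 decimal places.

Fβ = (1+β²)·TP / ((1+β²)·TP + β²·FN + FP), with β²=9
= 10·41 / (10·41 + 9·43 + 7) = 0.5100

0.5100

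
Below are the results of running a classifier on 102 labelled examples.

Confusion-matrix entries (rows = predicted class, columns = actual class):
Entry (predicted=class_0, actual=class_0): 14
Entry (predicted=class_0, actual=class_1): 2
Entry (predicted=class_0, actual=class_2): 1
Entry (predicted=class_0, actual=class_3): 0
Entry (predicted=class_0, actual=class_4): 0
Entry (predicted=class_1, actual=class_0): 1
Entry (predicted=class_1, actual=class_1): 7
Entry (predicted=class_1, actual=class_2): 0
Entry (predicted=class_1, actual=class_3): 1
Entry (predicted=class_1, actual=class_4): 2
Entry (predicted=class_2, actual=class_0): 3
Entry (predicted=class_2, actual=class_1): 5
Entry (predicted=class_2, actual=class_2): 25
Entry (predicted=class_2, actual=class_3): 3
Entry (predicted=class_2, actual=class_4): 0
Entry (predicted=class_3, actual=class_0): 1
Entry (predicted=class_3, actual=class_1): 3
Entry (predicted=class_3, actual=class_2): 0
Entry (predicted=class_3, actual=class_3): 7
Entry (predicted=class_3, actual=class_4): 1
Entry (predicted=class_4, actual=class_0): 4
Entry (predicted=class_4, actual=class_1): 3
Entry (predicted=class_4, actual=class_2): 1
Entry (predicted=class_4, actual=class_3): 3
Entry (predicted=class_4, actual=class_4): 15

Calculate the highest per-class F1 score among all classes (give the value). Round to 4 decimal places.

0.7937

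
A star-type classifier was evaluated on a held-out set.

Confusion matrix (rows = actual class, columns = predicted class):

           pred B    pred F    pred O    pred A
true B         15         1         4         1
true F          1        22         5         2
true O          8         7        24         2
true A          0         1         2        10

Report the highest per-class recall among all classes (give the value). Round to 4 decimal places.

Per-class recall (TP/(TP+FN)):
  B: TP=15, FN=1+4+1=6 → 15/21 = 0.71429
  F: TP=22, FN=1+5+2=8 → 22/30 = 0.73333
  O: TP=24, FN=8+7+2=17 → 24/41 = 0.58537
  A: TP=10, FN=0+1+2=3 → 10/13 = 0.76923
Highest is class 'A' with recall = 0.7692.

0.7692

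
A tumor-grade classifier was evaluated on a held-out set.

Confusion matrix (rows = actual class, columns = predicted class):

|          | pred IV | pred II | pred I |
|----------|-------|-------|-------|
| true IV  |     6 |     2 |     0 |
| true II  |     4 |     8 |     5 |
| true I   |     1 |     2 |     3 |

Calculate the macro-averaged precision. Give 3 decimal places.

0.529

Per-class precision (TP/(TP+FP)):
  IV: TP=6, FP=4+1=5 → 6/11 = 0.5455
  II: TP=8, FP=2+2=4 → 8/12 = 0.6667
  I: TP=3, FP=0+5=5 → 3/8 = 0.3750
Macro-precision = mean = (0.5455 + 0.6667 + 0.3750) / 3 = 0.529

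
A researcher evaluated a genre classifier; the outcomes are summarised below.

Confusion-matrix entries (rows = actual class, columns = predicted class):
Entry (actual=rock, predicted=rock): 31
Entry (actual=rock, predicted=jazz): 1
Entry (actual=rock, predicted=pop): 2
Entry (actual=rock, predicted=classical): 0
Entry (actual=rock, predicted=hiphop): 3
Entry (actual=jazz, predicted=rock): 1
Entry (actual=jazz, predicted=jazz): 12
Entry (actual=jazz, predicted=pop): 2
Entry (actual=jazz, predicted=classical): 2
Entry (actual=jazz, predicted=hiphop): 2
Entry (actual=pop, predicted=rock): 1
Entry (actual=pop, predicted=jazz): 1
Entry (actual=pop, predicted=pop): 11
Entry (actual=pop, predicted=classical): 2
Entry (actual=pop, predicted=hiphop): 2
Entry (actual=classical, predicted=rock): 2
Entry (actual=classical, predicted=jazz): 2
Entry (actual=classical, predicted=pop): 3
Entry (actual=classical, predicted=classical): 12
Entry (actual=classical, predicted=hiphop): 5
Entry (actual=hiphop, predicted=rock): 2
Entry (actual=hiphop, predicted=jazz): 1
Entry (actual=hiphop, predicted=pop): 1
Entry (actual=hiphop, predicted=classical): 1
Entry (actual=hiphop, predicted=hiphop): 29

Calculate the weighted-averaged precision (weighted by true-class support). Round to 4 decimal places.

Per-class precision (TP/(TP+FP)):
  rock: TP=31, FP=1+1+2+2=6 → 31/37 = 0.83784
  jazz: TP=12, FP=1+1+2+1=5 → 12/17 = 0.70588
  pop: TP=11, FP=2+2+3+1=8 → 11/19 = 0.57895
  classical: TP=12, FP=0+2+2+1=5 → 12/17 = 0.70588
  hiphop: TP=29, FP=3+2+2+5=12 → 29/41 = 0.70732
Weighted-precision = Σ (supportᵢ/N)·precisionᵢ with N=131: (37/131)·0.83784 + (19/131)·0.70588 + (17/131)·0.57895 + (24/131)·0.70588 + (34/131)·0.70732 = 0.7271

0.7271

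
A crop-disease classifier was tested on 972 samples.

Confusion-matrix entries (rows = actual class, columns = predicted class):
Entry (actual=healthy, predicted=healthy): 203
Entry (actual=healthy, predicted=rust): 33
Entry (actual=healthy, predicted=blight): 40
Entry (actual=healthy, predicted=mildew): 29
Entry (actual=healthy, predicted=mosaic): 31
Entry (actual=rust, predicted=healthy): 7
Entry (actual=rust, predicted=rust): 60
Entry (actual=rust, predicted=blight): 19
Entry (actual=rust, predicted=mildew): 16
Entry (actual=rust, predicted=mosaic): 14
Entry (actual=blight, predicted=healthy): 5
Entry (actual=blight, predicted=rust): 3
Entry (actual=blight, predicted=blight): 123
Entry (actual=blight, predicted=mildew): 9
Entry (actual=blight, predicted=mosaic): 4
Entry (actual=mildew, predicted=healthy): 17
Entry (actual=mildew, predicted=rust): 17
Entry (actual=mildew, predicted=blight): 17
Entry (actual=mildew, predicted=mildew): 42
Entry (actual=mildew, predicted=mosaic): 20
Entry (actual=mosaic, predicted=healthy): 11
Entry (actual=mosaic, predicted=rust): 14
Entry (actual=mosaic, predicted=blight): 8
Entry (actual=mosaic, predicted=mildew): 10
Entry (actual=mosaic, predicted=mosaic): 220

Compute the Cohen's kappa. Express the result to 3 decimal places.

Observed agreement pₒ = trace/N = 648/972 = 0.6667
Expected agreement pₑ = Σ (rowᵢ·colᵢ)/N² = (336·243 + 116·127 + 144·207 + 113·106 + 263·289)/972² = 0.2267
κ = (pₒ − pₑ)/(1 − pₑ) = (0.6667 − 0.2267)/(1 − 0.2267) = 0.569

0.569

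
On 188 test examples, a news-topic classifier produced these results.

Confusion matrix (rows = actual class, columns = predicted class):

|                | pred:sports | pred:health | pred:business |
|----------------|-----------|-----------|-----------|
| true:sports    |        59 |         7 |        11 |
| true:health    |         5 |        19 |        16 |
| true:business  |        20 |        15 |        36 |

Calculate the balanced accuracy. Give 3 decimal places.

Balanced accuracy = mean of per-class recall.
  sports: recall = 59/77 = 0.7662
  health: recall = 19/40 = 0.4750
  business: recall = 36/71 = 0.5070
Mean = (0.7662 + 0.4750 + 0.5070) / 3 = 0.583

0.583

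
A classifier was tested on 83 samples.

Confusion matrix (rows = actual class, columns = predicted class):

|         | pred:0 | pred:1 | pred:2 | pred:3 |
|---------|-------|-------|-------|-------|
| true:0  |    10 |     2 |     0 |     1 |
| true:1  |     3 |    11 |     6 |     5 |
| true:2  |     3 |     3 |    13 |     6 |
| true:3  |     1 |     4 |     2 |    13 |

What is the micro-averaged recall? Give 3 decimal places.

0.566

Micro-averaging pools counts across classes: ΣTP=47, ΣFP=36, ΣFN=36.
Micro-recall = TP/(TP+FN) on pooled counts = 0.566 (equals overall accuracy in single-label multiclass).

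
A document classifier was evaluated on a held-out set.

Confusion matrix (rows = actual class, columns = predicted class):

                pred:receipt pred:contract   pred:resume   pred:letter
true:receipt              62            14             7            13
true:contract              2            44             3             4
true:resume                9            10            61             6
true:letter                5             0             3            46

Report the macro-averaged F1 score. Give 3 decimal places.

0.738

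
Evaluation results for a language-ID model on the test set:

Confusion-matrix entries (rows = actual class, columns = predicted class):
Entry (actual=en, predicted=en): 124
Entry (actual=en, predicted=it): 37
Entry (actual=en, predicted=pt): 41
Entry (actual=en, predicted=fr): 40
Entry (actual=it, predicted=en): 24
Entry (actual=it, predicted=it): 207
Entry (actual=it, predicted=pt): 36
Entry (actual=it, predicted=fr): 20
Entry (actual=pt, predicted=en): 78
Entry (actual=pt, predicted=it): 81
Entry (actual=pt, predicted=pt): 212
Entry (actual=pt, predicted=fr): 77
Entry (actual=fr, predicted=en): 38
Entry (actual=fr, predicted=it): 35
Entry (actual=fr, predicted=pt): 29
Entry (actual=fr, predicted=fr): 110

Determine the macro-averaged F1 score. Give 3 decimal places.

0.541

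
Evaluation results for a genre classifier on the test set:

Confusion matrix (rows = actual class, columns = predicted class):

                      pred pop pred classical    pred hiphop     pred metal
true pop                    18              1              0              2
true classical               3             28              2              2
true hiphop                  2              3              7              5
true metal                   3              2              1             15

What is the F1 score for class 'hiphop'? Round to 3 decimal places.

0.519

Take TP from the diagonal, FP from the rest of the 'hiphop' prediction marginal, FN from the rest of the 'hiphop' actual marginal.
F1 score = 2·TP/(2·TP+FP+FN).
hiphop: TP=7, FP=0+2+1=3, FN=2+3+5=10 → 14/27 = 0.5185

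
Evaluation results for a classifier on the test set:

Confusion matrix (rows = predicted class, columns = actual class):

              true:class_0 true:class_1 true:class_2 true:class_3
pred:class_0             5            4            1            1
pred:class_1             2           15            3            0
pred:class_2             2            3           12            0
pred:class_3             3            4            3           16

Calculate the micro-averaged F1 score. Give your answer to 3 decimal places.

Micro-averaging pools counts across classes: ΣTP=48, ΣFP=26, ΣFN=26.
Micro-F1 score = 2·TP/(2·TP+FP+FN) on pooled counts = 0.649 (equals overall accuracy in single-label multiclass).

0.649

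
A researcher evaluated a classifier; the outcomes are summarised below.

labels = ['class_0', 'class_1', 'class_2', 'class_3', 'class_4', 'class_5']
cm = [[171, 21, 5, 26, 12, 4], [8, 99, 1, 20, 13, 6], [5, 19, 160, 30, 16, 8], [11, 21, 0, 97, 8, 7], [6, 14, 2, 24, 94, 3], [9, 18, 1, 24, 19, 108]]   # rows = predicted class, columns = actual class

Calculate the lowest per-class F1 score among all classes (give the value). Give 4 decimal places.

0.5315

Per-class F1 score (2·TP/(2·TP+FP+FN)):
  class_0: TP=171, FP=21+5+26+12+4=68, FN=8+5+11+6+9=39 → 342/449 = 0.76169
  class_1: TP=99, FP=8+1+20+13+6=48, FN=21+19+21+14+18=93 → 198/339 = 0.58407
  class_2: TP=160, FP=5+19+30+16+8=78, FN=5+1+0+2+1=9 → 320/407 = 0.78624
  class_3: TP=97, FP=11+21+0+8+7=47, FN=26+20+30+24+24=124 → 194/365 = 0.53151
  class_4: TP=94, FP=6+14+2+24+3=49, FN=12+13+16+8+19=68 → 188/305 = 0.61639
  class_5: TP=108, FP=9+18+1+24+19=71, FN=4+6+8+7+3=28 → 216/315 = 0.68571
Lowest is class 'class_3' with F1 score = 0.5315.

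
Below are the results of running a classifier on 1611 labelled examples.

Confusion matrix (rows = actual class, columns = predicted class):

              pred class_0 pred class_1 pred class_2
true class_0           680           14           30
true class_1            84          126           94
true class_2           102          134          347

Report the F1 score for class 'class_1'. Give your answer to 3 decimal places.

0.436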